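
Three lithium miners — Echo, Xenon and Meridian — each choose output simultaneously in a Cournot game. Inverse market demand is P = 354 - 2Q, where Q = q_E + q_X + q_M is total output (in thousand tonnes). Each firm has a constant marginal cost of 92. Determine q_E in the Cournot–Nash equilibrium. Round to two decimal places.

Each firm earns π_i = (354 - 2Q)q_i - 92q_i.
First-order condition (treating rivals' output as given): 262 - 4q_i - 2·Σ_{j≠i} q_j = 0.
By symmetry each firm produces the same amount; substituting Σ_{j≠i} q_j = 2q_i yields q_i = 262/8 = 131/4.

32.75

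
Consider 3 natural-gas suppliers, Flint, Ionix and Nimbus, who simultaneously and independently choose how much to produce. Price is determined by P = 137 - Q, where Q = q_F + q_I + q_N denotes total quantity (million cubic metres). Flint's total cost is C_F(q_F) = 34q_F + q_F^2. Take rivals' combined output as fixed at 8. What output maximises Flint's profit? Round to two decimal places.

23.75

With rivals' combined output fixed at 8, Flint's profit is π_F = (137 - 8 - q_F)q_F - (34q_F + q_F²) = (129 - q_F)q_F - (34q_F + q_F²).
∂π_F/∂q_F = 95 - 4q_F = 0, so q_F = 95/4.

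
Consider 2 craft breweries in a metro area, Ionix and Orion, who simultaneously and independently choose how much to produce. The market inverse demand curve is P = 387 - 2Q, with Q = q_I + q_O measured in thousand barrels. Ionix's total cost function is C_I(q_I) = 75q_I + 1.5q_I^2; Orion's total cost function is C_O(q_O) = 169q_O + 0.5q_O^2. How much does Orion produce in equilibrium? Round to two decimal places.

29.10

Ionix's profit: π_I = (387 - 2Q)q_I - (75q_I + (3/2)q_I²). Setting ∂π_I/∂q_I = 0: 312 - 7q_I - 2(q_O) = 0.
Orion's profit: π_O = (387 - 2Q)q_O - (169q_O + (1/2)q_O²). Setting ∂π_O/∂q_O = 0: 218 - 5q_O - 2(q_I) = 0.
Best responses: q_I = (312 - 2q_O)/7, q_O = (218 - 2q_I)/5.
Substituting one into the other gives q_I = 1124/31 and q_O = 902/31.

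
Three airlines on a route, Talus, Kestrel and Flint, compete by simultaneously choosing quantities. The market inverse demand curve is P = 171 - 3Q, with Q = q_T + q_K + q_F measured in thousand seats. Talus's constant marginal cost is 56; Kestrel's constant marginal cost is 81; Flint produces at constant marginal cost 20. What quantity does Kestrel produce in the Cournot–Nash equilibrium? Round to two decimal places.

0.33

Talus's profit: π_T = (171 - 3Q)q_T - (56q_T). Setting ∂π_T/∂q_T = 0: 115 - 6q_T - 3(q_K + q_F) = 0.
Kestrel's profit: π_K = (171 - 3Q)q_K - (81q_K). Setting ∂π_K/∂q_K = 0: 90 - 6q_K - 3(q_T + q_F) = 0.
Flint's first-order condition: 151 - 6q_F - 3(q_T + q_K) = 0.
Summing all 3 equations gives 356 − 12Q = 0, hence Q = 89/3.
Back-substituting: q_T = (115 − 89)/3 = 26/3, q_K = (90 − 89)/3 = 1/3, q_F = (151 − 89)/3 = 62/3.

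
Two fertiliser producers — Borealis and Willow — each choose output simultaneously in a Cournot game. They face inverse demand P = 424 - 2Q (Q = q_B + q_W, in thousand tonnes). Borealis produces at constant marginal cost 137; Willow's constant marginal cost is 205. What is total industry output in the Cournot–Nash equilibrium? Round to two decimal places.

Borealis's profit: π_B = (424 - 2Q)q_B - (137q_B). Setting ∂π_B/∂q_B = 0: 287 - 4q_B - 2(q_W) = 0.
Willow's first-order condition: 219 - 4q_W - 2(q_B) = 0.
So q_B = (287 - 2q_W)/4 and q_W = (219 - 2q_B)/4.
Solving the pair: q_B = 355/6, q_W = 151/6.
Total output Q = 355/6 + 151/6 = 253/3.

84.33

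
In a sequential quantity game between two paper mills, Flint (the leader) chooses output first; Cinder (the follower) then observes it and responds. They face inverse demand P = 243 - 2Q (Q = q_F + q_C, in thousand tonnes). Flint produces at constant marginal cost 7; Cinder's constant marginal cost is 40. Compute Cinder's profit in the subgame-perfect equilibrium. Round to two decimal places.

586.53

The follower Cinder best-responds to any q_F: π_C = (243 - 2Q)q_C - 40q_C.
Setting the follower's marginal profit to zero, 203 - 2q_F - 4q_C = 0, i.e. q_C = (203 - 2q_F)/4.
Flint substitutes q_C(q_F) into its own profit: π_F = q_F(243 - 2q_F - (203 - 2q_F)/2) - 7q_F = (283/2 - q_F)q_F - 7q_F.
The leader's first-order condition 269/2 - 2q_F = 0 yields q_F = 269/4.
Then q_C = (203 - 2·(269/4))/4 = 137/8.
Price P = 243 - 2·(675/8) = 297/4.
Cinder's profit: (297/4 - 40)·(137/8) = 586.5313.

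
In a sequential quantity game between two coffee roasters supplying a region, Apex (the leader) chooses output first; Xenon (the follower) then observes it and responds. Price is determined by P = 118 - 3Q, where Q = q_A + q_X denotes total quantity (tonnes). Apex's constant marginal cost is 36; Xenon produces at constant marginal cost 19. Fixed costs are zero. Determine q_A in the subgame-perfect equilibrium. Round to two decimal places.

Solve by backward induction. Given q_A, the follower Xenon maximises π_X = (118 - 3q_A - 3q_X)q_X - 19q_X.
Setting the follower's marginal profit to zero, 99 - 3q_A - 6q_X = 0, i.e. q_X = (99 - 3q_A)/6.
The leader anticipates this reaction. Substituting into P = 118 - 3Q gives P = 137/2 - (3/2)q_A, so π_A = (137/2 - (3/2)q_A)q_A - 36q_A.
Maximising: ∂π_A/∂q_A = 65/2 - 3q_A = 0, giving q_A = 65/6.
Then q_X = (99 - 3·(65/6))/6 = 133/12.

10.83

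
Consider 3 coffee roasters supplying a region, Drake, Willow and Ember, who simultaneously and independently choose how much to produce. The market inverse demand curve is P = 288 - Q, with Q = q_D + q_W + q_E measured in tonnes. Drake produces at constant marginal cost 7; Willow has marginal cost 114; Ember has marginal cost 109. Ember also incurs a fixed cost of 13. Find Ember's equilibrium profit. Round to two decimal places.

Drake's profit: π_D = (288 - Q)q_D - (7q_D). Setting ∂π_D/∂q_D = 0: 281 - 2q_D - (q_W + q_E) = 0.
Willow's profit: π_W = (288 - Q)q_W - (114q_W). Setting ∂π_W/∂q_W = 0: 174 - 2q_W - (q_D + q_E) = 0.
Ember's first-order condition: 179 - 2q_E - (q_D + q_W) = 0.
Adding the 3 first-order conditions: 634 − 4Q = 0, so Q = 317/2.
Back-substituting: q_D = (281 − 317/2) = 245/2, q_W = (174 − 317/2) = 31/2, q_E = (179 − 317/2) = 41/2.
Price P = 288 - 317/2 = 259/2.
Ember's profit: (259/2 - 109)·(41/2) - 13 = 1629/4.

407.25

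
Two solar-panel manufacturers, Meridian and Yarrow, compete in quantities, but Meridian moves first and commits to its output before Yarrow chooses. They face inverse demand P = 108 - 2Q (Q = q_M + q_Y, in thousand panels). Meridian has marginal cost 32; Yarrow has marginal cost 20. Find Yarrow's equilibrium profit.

392

Solve by backward induction. Given q_M, the follower Yarrow maximises π_Y = (108 - 2q_M - 2q_Y)q_Y - 20q_Y.
Follower FOC: 88 - 2q_M - 4q_Y = 0, so q_Y(q_M) = (88 - 2q_M)/4.
Meridian substitutes q_Y(q_M) into its own profit: π_M = q_M(108 - 2q_M - (88 - 2q_M)/2) - 32q_M = (64 - q_M)q_M - 32q_M.
The leader's first-order condition 32 - 2q_M = 0 yields q_M = 16.
Then q_Y = (88 - 2·16)/4 = 14.
Price P = 108 - 2·30 = 48.
Yarrow's profit: (48 - 20)·14 = 392.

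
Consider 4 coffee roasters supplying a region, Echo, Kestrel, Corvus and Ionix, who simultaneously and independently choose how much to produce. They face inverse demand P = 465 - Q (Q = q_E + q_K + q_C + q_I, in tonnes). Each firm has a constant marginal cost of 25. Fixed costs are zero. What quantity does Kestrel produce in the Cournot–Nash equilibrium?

88

A representative firm's profit is π_i = q_i(465 - Q) - 25q_i.
Setting ∂π_i/∂q_i = 0 with rivals' quantities fixed: 440 - 2q_i - Σ_{j≠i} q_j = 0.
By symmetry each firm produces the same amount; substituting Σ_{j≠i} q_j = 3q_i yields q_i = 440/5 = 88.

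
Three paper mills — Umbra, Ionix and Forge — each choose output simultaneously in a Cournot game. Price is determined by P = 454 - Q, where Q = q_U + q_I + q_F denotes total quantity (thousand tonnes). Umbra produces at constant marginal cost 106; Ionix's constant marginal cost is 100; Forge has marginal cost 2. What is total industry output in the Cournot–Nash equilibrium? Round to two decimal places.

Umbra's profit: π_U = (454 - Q)q_U - (106q_U). Setting ∂π_U/∂q_U = 0: 348 - 2q_U - (q_I + q_F) = 0.
Ionix's profit: π_I = (454 - Q)q_I - (100q_I). Setting ∂π_I/∂q_I = 0: 354 - 2q_I - (q_U + q_F) = 0.
Forge's profit: π_F = (454 - Q)q_F - (2q_F). Setting ∂π_F/∂q_F = 0: 452 - 2q_F - (q_U + q_I) = 0.
Adding the 3 conditions: 1154 − 2Q − 2Q = 0, i.e. Q = 577/2.
Back-substituting: q_U = (348 − 577/2) = 119/2, q_I = (354 − 577/2) = 131/2, q_F = (452 − 577/2) = 327/2.
Total output Q = 119/2 + 131/2 + 327/2 = 577/2.

288.50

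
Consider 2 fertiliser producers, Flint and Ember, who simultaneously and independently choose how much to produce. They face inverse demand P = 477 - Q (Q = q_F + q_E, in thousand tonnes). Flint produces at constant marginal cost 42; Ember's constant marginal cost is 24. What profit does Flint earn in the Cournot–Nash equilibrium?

Flint's profit: π_F = (477 - Q)q_F - (42q_F). Setting ∂π_F/∂q_F = 0: 435 - 2q_F - (q_E) = 0.
Ember's first-order condition: 453 - 2q_E - (q_F) = 0.
Rearranging gives the reaction functions q_F = (435 - q_E)/2 and q_E = (453 - q_F)/2.
Substituting one into the other gives q_F = 139 and q_E = 157.
Price P = 477 - 296 = 181.
Flint's profit: (181 - 42)·139 = 19321.

19321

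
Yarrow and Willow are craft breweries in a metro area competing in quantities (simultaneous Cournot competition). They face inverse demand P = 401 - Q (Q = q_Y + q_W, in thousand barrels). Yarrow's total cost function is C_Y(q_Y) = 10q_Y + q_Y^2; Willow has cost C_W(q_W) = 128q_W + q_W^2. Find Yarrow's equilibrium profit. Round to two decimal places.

14814.94

Yarrow's profit: π_Y = (401 - Q)q_Y - (10q_Y + q_Y²). Setting ∂π_Y/∂q_Y = 0: 391 - 4q_Y - (q_W) = 0.
Willow's profit: π_W = (401 - Q)q_W - (128q_W + q_W²). Setting ∂π_W/∂q_W = 0: 273 - 4q_W - (q_Y) = 0.
Best responses: q_Y = (391 - q_W)/4, q_W = (273 - q_Y)/4.
Substituting one into the other gives q_Y = 1291/15 and q_W = 701/15.
Price P = 401 - 664/5 = 1341/5.
Yarrow's profit: (1341/5)·(1291/15) - 10·(1291/15) - (1291/15)² = 14814.9422.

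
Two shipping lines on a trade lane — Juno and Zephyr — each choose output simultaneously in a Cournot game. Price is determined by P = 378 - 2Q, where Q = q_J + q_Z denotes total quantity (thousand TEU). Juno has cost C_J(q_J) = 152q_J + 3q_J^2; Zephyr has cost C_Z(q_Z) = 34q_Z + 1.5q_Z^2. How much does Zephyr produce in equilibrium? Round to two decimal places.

Juno's profit: π_J = (378 - 2Q)q_J - (152q_J + 3q_J²). Setting ∂π_J/∂q_J = 0: 226 - 10q_J - 2(q_Z) = 0.
Zephyr's profit: π_Z = (378 - 2Q)q_Z - (34q_Z + (3/2)q_Z²). Setting ∂π_Z/∂q_Z = 0: 344 - 7q_Z - 2(q_J) = 0.
Best responses: q_J = (226 - 2q_Z)/10, q_Z = (344 - 2q_J)/7.
Solving the pair: q_J = 149/11, q_Z = 498/11.

45.27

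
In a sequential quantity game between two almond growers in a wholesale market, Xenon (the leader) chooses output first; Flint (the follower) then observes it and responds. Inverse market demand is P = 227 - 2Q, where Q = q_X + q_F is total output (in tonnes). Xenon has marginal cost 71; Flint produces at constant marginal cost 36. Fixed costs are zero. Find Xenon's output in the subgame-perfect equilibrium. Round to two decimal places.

The follower Flint best-responds to any q_X: π_F = (227 - 2Q)q_F - 36q_F.
Follower FOC: 191 - 2q_X - 4q_F = 0, so q_F(q_X) = (191 - 2q_X)/4.
Xenon substitutes q_F(q_X) into its own profit: π_X = q_X(227 - 2q_X - (191 - 2q_X)/2) - 71q_X = (263/2 - q_X)q_X - 71q_X.
Leader FOC: 121/2 - 2q_X = 0, so q_X = 121/4.
Then q_F = (191 - 2·(121/4))/4 = 261/8.

30.25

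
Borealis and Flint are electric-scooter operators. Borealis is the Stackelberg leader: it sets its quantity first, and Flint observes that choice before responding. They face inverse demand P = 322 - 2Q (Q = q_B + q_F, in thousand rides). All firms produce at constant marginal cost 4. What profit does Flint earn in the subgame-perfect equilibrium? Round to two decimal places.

The follower Flint best-responds to any q_B: π_F = (322 - 2Q)q_F - 4q_F.
∂π_F/∂q_F = 318 - 2q_B - 4q_F = 0 gives the reaction function q_F = (318 - 2q_B)/4.
The leader anticipates this reaction. Substituting into P = 322 - 2Q gives P = 163 - q_B, so π_B = (163 - q_B)q_B - 4q_B.
Leader FOC: 159 - 2q_B = 0, so q_B = 159/2.
Then q_F = (318 - 2·(159/2))/4 = 159/4.
Price P = 322 - 2·(477/4) = 167/2.
Flint's profit: (167/2 - 4)·(159/4) = 3160.1250.

3160.13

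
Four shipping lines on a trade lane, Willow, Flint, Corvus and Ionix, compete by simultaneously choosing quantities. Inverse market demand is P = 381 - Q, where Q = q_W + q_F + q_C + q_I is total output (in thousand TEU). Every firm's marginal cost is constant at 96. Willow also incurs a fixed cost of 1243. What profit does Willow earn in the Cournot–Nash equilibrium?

2006

A representative firm's profit is π_i = q_i(381 - Q) - 96q_i.
First-order condition (treating rivals' output as given): 285 - 2q_i - Σ_{j≠i} q_j = 0.
By symmetry each firm produces the same amount; substituting Σ_{j≠i} q_j = 3q_i yields q_i = 285/5 = 57.
Price P = 381 - 228 = 153.
Willow's profit: (153 - 96)·57 - 1243 = 2006.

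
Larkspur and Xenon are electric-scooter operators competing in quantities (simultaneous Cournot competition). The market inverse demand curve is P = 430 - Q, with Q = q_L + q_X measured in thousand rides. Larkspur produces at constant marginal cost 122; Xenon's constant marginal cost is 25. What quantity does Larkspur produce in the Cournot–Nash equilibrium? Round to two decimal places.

Larkspur's profit: π_L = (430 - Q)q_L - (122q_L). Setting ∂π_L/∂q_L = 0: 308 - 2q_L - (q_X) = 0.
Xenon's profit: π_X = (430 - Q)q_X - (25q_X). Setting ∂π_X/∂q_X = 0: 405 - 2q_X - (q_L) = 0.
So q_L = (308 - q_X)/2 and q_X = (405 - q_L)/2.
Substituting one into the other gives q_L = 211/3 and q_X = 502/3.

70.33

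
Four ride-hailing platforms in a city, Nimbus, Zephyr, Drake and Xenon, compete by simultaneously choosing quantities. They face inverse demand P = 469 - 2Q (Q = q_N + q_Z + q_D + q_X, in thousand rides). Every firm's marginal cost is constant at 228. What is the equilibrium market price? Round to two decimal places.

Each firm earns π_i = (469 - 2Q)q_i - 228q_i.
Setting ∂π_i/∂q_i = 0 with rivals' quantities fixed: 241 - 4q_i - 2·Σ_{j≠i} q_j = 0.
By symmetry each firm produces the same amount; substituting Σ_{j≠i} q_j = 3q_i yields q_i = 241/10.
Total output Q = 482/5, so price P = 469 - 2·(482/5) = 1381/5.

276.20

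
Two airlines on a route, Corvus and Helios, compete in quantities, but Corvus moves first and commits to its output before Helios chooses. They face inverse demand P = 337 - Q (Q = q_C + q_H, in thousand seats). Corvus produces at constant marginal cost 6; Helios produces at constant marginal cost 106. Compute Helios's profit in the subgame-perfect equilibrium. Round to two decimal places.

60.06

The follower Helios best-responds to any q_C: π_H = (337 - Q)q_H - 106q_H.
Setting the follower's marginal profit to zero, 231 - q_C - 2q_H = 0, i.e. q_H = (231 - q_C)/2.
Corvus substitutes q_H(q_C) into its own profit: π_C = q_C(337 - q_C - (231 - q_C)/2) - 6q_C = (443/2 - (1/2)q_C)q_C - 6q_C.
Maximising: ∂π_C/∂q_C = 431/2 - q_C = 0, giving q_C = 431/2.
Then q_H = (231 - 431/2)/2 = 31/4.
Price P = 337 - 893/4 = 455/4.
Helios's profit: (455/4 - 106)·(31/4) = 961/16.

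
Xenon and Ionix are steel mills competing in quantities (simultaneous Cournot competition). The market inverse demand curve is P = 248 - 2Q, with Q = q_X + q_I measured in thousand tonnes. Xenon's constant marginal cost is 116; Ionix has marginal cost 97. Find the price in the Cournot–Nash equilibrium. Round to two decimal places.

Xenon's profit: π_X = (248 - 2Q)q_X - (116q_X). Setting ∂π_X/∂q_X = 0: 132 - 4q_X - 2(q_I) = 0.
Ionix's first-order condition: 151 - 4q_I - 2(q_X) = 0.
Best responses: q_X = (132 - 2q_I)/4, q_I = (151 - 2q_X)/4.
Solving the pair: q_X = 113/6, q_I = 85/3.
Total output Q = 283/6, so price P = 248 - 2·(283/6) = 461/3.

153.67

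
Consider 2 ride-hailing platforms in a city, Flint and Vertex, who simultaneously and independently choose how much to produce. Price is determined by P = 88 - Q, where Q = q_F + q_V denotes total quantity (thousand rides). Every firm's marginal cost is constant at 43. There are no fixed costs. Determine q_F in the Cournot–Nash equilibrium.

15

A representative firm's profit is π_i = q_i(88 - Q) - 43q_i.
Setting ∂π_i/∂q_i = 0 with rivals' quantities fixed: 45 - 2q_i - q_j = 0.
By symmetry each firm produces the same amount; substituting q_j = q_i yields q_i = 45/3 = 15.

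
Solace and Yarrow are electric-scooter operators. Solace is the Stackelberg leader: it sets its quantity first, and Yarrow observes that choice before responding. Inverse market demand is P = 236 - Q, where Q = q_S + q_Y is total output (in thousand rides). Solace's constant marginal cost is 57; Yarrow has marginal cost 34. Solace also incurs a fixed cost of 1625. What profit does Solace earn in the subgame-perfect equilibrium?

Solve by backward induction. Given q_S, the follower Yarrow maximises π_Y = (236 - q_S - q_Y)q_Y - 34q_Y.
Setting the follower's marginal profit to zero, 202 - q_S - 2q_Y = 0, i.e. q_Y = (202 - q_S)/2.
Solace substitutes q_Y(q_S) into its own profit: π_S = q_S(236 - q_S - (202 - q_S)/2) - 57q_S = (135 - (1/2)q_S)q_S - 57q_S.
Maximising: ∂π_S/∂q_S = 78 - q_S = 0, giving q_S = 78.
Then q_Y = (202 - 78)/2 = 62.
Price P = 236 - 140 = 96.
Solace's profit: (96 - 57)·78 - 1625 = 1417.

1417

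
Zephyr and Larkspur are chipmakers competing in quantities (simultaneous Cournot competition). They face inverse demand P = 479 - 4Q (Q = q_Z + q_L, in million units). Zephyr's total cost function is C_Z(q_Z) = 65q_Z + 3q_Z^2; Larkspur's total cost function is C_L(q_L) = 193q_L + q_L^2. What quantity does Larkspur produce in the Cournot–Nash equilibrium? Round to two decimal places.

Zephyr's profit: π_Z = (479 - 4Q)q_Z - (65q_Z + 3q_Z²). Setting ∂π_Z/∂q_Z = 0: 414 - 14q_Z - 4(q_L) = 0.
Larkspur's first-order condition: 286 - 10q_L - 4(q_Z) = 0.
So q_Z = (414 - 4q_L)/14 and q_L = (286 - 4q_Z)/10.
Substituting one into the other gives q_Z = 749/31 and q_L = 587/31.

18.94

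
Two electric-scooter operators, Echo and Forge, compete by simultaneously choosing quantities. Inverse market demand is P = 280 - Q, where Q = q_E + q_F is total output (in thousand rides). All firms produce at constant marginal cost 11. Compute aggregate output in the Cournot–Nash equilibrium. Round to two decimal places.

179.33

A representative firm's profit is π_i = q_i(280 - Q) - 11q_i.
First-order condition (treating rivals' output as given): 269 - 2q_i - q_j = 0.
By symmetry each firm produces the same amount; substituting q_j = q_i yields q_i = 269/3.
Total output Q = 269/3 + 269/3 = 538/3.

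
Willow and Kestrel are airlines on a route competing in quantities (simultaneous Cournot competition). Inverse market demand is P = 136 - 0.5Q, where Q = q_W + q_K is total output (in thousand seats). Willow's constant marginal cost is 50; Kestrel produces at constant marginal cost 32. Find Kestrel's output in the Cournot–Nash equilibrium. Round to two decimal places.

81.33

Willow's profit: π_W = (136 - 0.5Q)q_W - (50q_W). Setting ∂π_W/∂q_W = 0: 86 - q_W - (1/2)(q_K) = 0.
Kestrel's first-order condition: 104 - q_K - (1/2)(q_W) = 0.
So q_W = (86 - (1/2)q_K) and q_K = (104 - (1/2)q_W).
Solving the pair: q_W = 136/3, q_K = 244/3.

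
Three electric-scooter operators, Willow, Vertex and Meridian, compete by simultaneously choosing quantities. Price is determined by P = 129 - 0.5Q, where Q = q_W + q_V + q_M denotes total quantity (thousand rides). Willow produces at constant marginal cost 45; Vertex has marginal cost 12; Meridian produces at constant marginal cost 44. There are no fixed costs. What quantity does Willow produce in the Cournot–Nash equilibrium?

25

Willow's profit: π_W = (129 - 0.5Q)q_W - (45q_W). Setting ∂π_W/∂q_W = 0: 84 - q_W - (1/2)(q_V + q_M) = 0.
Vertex's first-order condition: 117 - q_V - (1/2)(q_W + q_M) = 0.
Meridian's first-order condition: 85 - q_M - (1/2)(q_W + q_V) = 0.
Summing all 3 equations gives 286 − 2Q = 0, hence Q = 143.
Back-substituting: q_W = (84 − 143/2)/(1/2) = 25, q_V = (117 − 143/2)/(1/2) = 91, q_M = (85 − 143/2)/(1/2) = 27.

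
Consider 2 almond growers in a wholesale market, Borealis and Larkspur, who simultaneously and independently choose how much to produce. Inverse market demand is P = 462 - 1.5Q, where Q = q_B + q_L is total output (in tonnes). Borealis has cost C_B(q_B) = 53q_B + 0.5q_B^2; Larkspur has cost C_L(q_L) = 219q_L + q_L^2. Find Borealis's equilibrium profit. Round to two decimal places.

17927.11

Borealis's profit: π_B = (462 - 1.5Q)q_B - (53q_B + (1/2)q_B²). Setting ∂π_B/∂q_B = 0: 409 - 4q_B - (3/2)(q_L) = 0.
Larkspur's first-order condition: 243 - 5q_L - (3/2)(q_B) = 0.
So q_B = (409 - (3/2)q_L)/4 and q_L = (243 - (3/2)q_B)/5.
Solving the pair: q_B = 94.6761, q_L = 1434/71.
Price P = 462 - (3/2)·114.8732 = 289.6901.
Borealis's profit: 289.6901·94.6761 - 53·94.6761 - (1/2)·94.6761² = 17927.1113.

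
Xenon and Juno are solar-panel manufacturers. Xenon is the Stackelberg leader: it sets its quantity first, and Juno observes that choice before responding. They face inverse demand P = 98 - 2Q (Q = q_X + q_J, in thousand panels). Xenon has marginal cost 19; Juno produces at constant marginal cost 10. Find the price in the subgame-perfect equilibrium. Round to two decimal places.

36.50

Solve by backward induction. Given q_X, the follower Juno maximises π_J = (98 - 2q_X - 2q_J)q_J - 10q_J.
∂π_J/∂q_J = 88 - 2q_X - 4q_J = 0 gives the reaction function q_J = (88 - 2q_X)/4.
Xenon substitutes q_J(q_X) into its own profit: π_X = q_X(98 - 2q_X - (88 - 2q_X)/2) - 19q_X = (54 - q_X)q_X - 19q_X.
Maximising: ∂π_X/∂q_X = 35 - 2q_X = 0, giving q_X = 35/2.
Then q_J = (88 - 2·(35/2))/4 = 53/4.
Total output Q = 123/4, so price P = 98 - 2·(123/4) = 73/2.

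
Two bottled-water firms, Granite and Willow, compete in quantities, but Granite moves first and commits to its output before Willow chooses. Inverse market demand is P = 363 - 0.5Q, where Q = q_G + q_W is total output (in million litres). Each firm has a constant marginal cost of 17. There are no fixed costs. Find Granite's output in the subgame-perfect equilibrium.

346

The follower Willow best-responds to any q_G: π_W = (363 - 0.5Q)q_W - 17q_W.
Follower FOC: 346 - (1/2)q_G - q_W = 0, so q_W(q_G) = (346 - (1/2)q_G).
The leader anticipates this reaction. Substituting into P = 363 - 0.5Q gives P = 190 - (1/4)q_G, so π_G = (190 - (1/4)q_G)q_G - 17q_G.
The leader's first-order condition 173 - (1/2)q_G = 0 yields q_G = 346.
Then q_W = (346 - (1/2)·346) = 173.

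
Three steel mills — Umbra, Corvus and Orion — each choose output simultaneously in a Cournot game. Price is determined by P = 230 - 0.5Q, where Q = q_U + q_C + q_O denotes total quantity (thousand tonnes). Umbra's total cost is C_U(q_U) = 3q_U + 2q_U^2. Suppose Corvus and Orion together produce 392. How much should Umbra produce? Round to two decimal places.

6.20

With rivals' combined output fixed at 392, Umbra's profit is π_U = (230 - (1/2)·392 - (1/2)q_U)q_U - (3q_U + 2q_U²) = (34 - (1/2)q_U)q_U - (3q_U + 2q_U²).
∂π_U/∂q_U = 31 - 5q_U = 0, so q_U = 31/5.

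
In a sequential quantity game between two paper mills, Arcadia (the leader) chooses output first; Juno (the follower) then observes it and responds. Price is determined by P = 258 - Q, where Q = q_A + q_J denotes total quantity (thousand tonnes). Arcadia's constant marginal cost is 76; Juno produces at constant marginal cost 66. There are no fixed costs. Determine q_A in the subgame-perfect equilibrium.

Solve by backward induction. Given q_A, the follower Juno maximises π_J = (258 - q_A - q_J)q_J - 66q_J.
Follower FOC: 192 - q_A - 2q_J = 0, so q_J(q_A) = (192 - q_A)/2.
Arcadia substitutes q_J(q_A) into its own profit: π_A = q_A(258 - q_A - (192 - q_A)/2) - 76q_A = (162 - (1/2)q_A)q_A - 76q_A.
Maximising: ∂π_A/∂q_A = 86 - q_A = 0, giving q_A = 86.
Then q_J = (192 - 86)/2 = 53.

86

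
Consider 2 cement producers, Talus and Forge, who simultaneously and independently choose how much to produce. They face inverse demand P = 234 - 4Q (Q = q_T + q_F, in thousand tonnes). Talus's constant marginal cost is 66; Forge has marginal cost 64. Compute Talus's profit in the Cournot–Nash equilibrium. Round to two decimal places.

Talus's profit: π_T = (234 - 4Q)q_T - (66q_T). Setting ∂π_T/∂q_T = 0: 168 - 8q_T - 4(q_F) = 0.
Forge's profit: π_F = (234 - 4Q)q_F - (64q_F). Setting ∂π_F/∂q_F = 0: 170 - 8q_F - 4(q_T) = 0.
So q_T = (168 - 4q_F)/8 and q_F = (170 - 4q_T)/8.
Substituting one into the other gives q_T = 83/6 and q_F = 43/3.
Price P = 234 - 4·(169/6) = 364/3.
Talus's profit: (364/3 - 66)·(83/6) = 765.4444.

765.44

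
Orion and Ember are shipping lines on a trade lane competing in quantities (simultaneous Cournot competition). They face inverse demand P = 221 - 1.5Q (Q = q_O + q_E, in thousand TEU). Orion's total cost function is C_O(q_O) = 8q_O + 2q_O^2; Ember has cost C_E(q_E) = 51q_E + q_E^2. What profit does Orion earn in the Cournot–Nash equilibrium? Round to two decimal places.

Orion's profit: π_O = (221 - 1.5Q)q_O - (8q_O + 2q_O²). Setting ∂π_O/∂q_O = 0: 213 - 7q_O - (3/2)(q_E) = 0.
Ember's first-order condition: 170 - 5q_E - (3/2)(q_O) = 0.
So q_O = (213 - (3/2)q_E)/7 and q_E = (170 - (3/2)q_O)/5.
Substituting one into the other gives q_O = 24.7328 and q_E = 26.5802.
Price P = 221 - (3/2)·51.3130 = 144.0305.
Orion's profit: 144.0305·24.7328 - 8·24.7328 - 2·24.7328² = 2140.9941.

2140.99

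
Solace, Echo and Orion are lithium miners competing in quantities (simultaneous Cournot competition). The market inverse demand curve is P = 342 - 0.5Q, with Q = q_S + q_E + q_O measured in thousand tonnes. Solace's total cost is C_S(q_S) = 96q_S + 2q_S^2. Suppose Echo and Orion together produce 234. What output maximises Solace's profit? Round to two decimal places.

25.80

With rivals' combined output fixed at 234, Solace's profit is π_S = (342 - (1/2)·234 - (1/2)q_S)q_S - (96q_S + 2q_S²) = (225 - (1/2)q_S)q_S - (96q_S + 2q_S²).
∂π_S/∂q_S = 129 - 5q_S = 0, so q_S = 129/5.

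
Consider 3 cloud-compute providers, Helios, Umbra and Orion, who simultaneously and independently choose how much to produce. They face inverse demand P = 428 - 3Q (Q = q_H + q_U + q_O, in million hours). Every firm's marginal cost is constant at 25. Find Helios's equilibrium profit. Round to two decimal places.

3383.52

Each firm earns π_i = (428 - 3Q)q_i - 25q_i.
Setting ∂π_i/∂q_i = 0 with rivals' quantities fixed: 403 - 6q_i - 3·Σ_{j≠i} q_j = 0.
By symmetry each firm produces the same amount; substituting Σ_{j≠i} q_j = 2q_i yields q_i = 403/12.
Price P = 428 - 3·(403/4) = 503/4.
Helios's profit: (503/4 - 25)·(403/12) = 3383.5208.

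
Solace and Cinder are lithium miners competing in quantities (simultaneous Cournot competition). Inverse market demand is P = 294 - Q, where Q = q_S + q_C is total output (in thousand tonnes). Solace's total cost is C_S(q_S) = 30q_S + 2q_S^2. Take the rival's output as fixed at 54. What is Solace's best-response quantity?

With the rival's output fixed at 54, Solace's profit is π_S = (294 - 54 - q_S)q_S - (30q_S + 2q_S²) = (240 - q_S)q_S - (30q_S + 2q_S²).
∂π_S/∂q_S = 210 - 6q_S = 0, so q_S = 35.

35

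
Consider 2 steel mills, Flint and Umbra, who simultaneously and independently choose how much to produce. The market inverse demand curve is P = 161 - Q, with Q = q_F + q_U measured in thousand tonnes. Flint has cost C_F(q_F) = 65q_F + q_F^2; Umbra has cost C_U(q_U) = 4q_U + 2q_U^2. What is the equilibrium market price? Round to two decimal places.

119.65

Flint's profit: π_F = (161 - Q)q_F - (65q_F + q_F²). Setting ∂π_F/∂q_F = 0: 96 - 4q_F - (q_U) = 0.
Umbra's profit: π_U = (161 - Q)q_U - (4q_U + 2q_U²). Setting ∂π_U/∂q_U = 0: 157 - 6q_U - (q_F) = 0.
Best responses: q_F = (96 - q_U)/4, q_U = (157 - q_F)/6.
Substituting one into the other gives q_F = 419/23 and q_U = 532/23.
Total output Q = 951/23, so price P = 161 - 951/23 = 119.6522.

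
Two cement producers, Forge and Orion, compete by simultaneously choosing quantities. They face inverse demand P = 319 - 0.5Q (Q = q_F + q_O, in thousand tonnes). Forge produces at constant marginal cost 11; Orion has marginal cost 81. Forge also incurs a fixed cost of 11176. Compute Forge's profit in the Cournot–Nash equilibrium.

Forge's profit: π_F = (319 - 0.5Q)q_F - (11q_F). Setting ∂π_F/∂q_F = 0: 308 - q_F - (1/2)(q_O) = 0.
Orion's first-order condition: 238 - q_O - (1/2)(q_F) = 0.
Rearranging gives the reaction functions q_F = (308 - (1/2)q_O) and q_O = (238 - (1/2)q_F).
Solving the pair: q_F = 252, q_O = 112.
Price P = 319 - (1/2)·364 = 137.
Forge's profit: (137 - 11)·252 - 11176 = 20576.

20576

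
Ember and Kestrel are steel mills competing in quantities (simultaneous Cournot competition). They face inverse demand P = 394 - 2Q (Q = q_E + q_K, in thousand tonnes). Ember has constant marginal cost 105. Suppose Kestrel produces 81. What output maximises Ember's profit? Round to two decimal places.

With the rival's output fixed at 81, Ember's profit is π_E = (394 - 2·81 - 2q_E)q_E - (105q_E) = (232 - 2q_E)q_E - (105q_E).
∂π_E/∂q_E = 127 - 4q_E = 0, so q_E = 127/4.

31.75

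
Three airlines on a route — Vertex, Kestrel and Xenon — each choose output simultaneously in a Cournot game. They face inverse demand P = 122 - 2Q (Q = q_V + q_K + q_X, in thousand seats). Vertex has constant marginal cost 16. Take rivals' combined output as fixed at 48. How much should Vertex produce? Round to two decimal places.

With rivals' combined output fixed at 48, Vertex's profit is π_V = (122 - 2·48 - 2q_V)q_V - (16q_V) = (26 - 2q_V)q_V - (16q_V).
∂π_V/∂q_V = 10 - 4q_V = 0, so q_V = 5/2.

2.50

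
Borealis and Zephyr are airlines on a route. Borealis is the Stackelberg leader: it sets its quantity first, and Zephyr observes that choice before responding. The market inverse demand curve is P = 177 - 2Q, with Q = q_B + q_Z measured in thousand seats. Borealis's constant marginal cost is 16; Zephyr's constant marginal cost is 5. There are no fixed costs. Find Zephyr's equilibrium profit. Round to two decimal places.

1176.13

The follower Zephyr best-responds to any q_B: π_Z = (177 - 2Q)q_Z - 5q_Z.
Follower FOC: 172 - 2q_B - 4q_Z = 0, so q_Z(q_B) = (172 - 2q_B)/4.
The leader anticipates this reaction. Substituting into P = 177 - 2Q gives P = 91 - q_B, so π_B = (91 - q_B)q_B - 16q_B.
The leader's first-order condition 75 - 2q_B = 0 yields q_B = 75/2.
Then q_Z = (172 - 2·(75/2))/4 = 97/4.
Price P = 177 - 2·(247/4) = 107/2.
Zephyr's profit: (107/2 - 5)·(97/4) = 1176.1250.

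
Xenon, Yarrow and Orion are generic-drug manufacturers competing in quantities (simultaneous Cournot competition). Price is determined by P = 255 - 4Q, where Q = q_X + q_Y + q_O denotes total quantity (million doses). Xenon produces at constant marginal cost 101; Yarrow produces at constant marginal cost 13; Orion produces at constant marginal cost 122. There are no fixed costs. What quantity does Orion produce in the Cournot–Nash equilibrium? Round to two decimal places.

Xenon's profit: π_X = (255 - 4Q)q_X - (101q_X). Setting ∂π_X/∂q_X = 0: 154 - 8q_X - 4(q_Y + q_O) = 0.
Yarrow's first-order condition: 242 - 8q_Y - 4(q_X + q_O) = 0.
Orion's profit: π_O = (255 - 4Q)q_O - (122q_O). Setting ∂π_O/∂q_O = 0: 133 - 8q_O - 4(q_X + q_Y) = 0.
Summing all 3 equations gives 529 − 16Q = 0, hence Q = 529/16.
Back-substituting: q_X = (154 − 529/4)/4 = 87/16, q_Y = (242 − 529/4)/4 = 439/16, q_O = (133 − 529/4)/4 = 3/16.

0.19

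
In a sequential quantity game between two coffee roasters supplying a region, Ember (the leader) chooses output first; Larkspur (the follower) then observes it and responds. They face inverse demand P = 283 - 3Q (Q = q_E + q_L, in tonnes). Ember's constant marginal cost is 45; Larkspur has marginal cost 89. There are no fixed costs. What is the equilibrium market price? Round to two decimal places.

The follower Larkspur best-responds to any q_E: π_L = (283 - 3Q)q_L - 89q_L.
Follower FOC: 194 - 3q_E - 6q_L = 0, so q_L(q_E) = (194 - 3q_E)/6.
Ember substitutes q_L(q_E) into its own profit: π_E = q_E(283 - 3q_E - (194 - 3q_E)/2) - 45q_E = (186 - (3/2)q_E)q_E - 45q_E.
Leader FOC: 141 - 3q_E = 0, so q_E = 47.
Then q_L = (194 - 3·47)/6 = 53/6.
Total output Q = 335/6, so price P = 283 - 3·(335/6) = 231/2.

115.50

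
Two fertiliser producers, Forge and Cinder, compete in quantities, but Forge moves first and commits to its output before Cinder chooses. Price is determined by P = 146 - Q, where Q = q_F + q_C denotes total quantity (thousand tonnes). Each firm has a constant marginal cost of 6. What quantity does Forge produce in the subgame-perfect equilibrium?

70

The follower Cinder best-responds to any q_F: π_C = (146 - Q)q_C - 6q_C.
Follower FOC: 140 - q_F - 2q_C = 0, so q_C(q_F) = (140 - q_F)/2.
The leader anticipates this reaction. Substituting into P = 146 - Q gives P = 76 - (1/2)q_F, so π_F = (76 - (1/2)q_F)q_F - 6q_F.
Leader FOC: 70 - q_F = 0, so q_F = 70.
Then q_C = (140 - 70)/2 = 35.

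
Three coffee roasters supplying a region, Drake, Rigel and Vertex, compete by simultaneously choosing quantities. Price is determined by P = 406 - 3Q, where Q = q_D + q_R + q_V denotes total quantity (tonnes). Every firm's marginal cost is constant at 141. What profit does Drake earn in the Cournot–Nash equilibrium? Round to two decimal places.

1463.02

A representative firm's profit is π_i = q_i(406 - 3Q) - 141q_i.
Setting ∂π_i/∂q_i = 0 with rivals' quantities fixed: 265 - 6q_i - 3·Σ_{j≠i} q_j = 0.
With identical firms every q_j equals q_i, so Σ_{j≠i} q_j = 2q_i and 265 = 12q_i, giving q_i = 265/12.
Price P = 406 - 3·(265/4) = 829/4.
Drake's profit: (829/4 - 141)·(265/12) = 1463.0208.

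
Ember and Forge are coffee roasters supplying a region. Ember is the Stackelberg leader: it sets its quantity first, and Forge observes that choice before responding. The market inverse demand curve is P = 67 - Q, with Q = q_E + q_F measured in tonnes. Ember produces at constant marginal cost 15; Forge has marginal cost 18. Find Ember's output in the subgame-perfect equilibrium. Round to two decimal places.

Solve by backward induction. Given q_E, the follower Forge maximises π_F = (67 - q_E - q_F)q_F - 18q_F.
Setting the follower's marginal profit to zero, 49 - q_E - 2q_F = 0, i.e. q_F = (49 - q_E)/2.
Ember substitutes q_F(q_E) into its own profit: π_E = q_E(67 - q_E - (49 - q_E)/2) - 15q_E = (85/2 - (1/2)q_E)q_E - 15q_E.
Maximising: ∂π_E/∂q_E = 55/2 - q_E = 0, giving q_E = 55/2.
Then q_F = (49 - 55/2)/2 = 43/4.

27.50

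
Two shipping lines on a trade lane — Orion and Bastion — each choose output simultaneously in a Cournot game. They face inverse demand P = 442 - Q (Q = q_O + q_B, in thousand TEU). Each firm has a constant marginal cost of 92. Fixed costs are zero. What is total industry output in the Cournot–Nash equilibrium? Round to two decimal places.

233.33

A representative firm's profit is π_i = q_i(442 - Q) - 92q_i.
Setting ∂π_i/∂q_i = 0 with rivals' quantities fixed: 350 - 2q_i - q_j = 0.
By symmetry each firm produces the same amount; substituting q_j = q_i yields q_i = 350/3.
Total output Q = 350/3 + 350/3 = 700/3.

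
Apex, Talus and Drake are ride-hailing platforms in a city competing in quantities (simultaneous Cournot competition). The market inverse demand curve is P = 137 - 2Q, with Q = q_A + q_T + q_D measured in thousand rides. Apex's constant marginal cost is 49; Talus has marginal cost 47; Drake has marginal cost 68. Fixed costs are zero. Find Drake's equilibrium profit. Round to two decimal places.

26.28

Apex's profit: π_A = (137 - 2Q)q_A - (49q_A). Setting ∂π_A/∂q_A = 0: 88 - 4q_A - 2(q_T + q_D) = 0.
Talus's first-order condition: 90 - 4q_T - 2(q_A + q_D) = 0.
Drake's profit: π_D = (137 - 2Q)q_D - (68q_D). Setting ∂π_D/∂q_D = 0: 69 - 4q_D - 2(q_A + q_T) = 0.
Summing all 3 equations gives 247 − 8Q = 0, hence Q = 247/8.
Back-substituting: q_A = (88 − 247/4)/2 = 105/8, q_T = (90 − 247/4)/2 = 113/8, q_D = (69 − 247/4)/2 = 29/8.
Price P = 137 - 2·(247/8) = 301/4.
Drake's profit: (301/4 - 68)·(29/8) = 841/32.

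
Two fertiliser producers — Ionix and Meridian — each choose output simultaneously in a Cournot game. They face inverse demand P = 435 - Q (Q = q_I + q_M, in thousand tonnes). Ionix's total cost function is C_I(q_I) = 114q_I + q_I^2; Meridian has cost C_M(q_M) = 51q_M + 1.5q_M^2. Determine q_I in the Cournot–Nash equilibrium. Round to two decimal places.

64.26

Ionix's profit: π_I = (435 - Q)q_I - (114q_I + q_I²). Setting ∂π_I/∂q_I = 0: 321 - 4q_I - (q_M) = 0.
Meridian's profit: π_M = (435 - Q)q_M - (51q_M + (3/2)q_M²). Setting ∂π_M/∂q_M = 0: 384 - 5q_M - (q_I) = 0.
So q_I = (321 - q_M)/4 and q_M = (384 - q_I)/5.
Solving the pair: q_I = 1221/19, q_M = 1215/19.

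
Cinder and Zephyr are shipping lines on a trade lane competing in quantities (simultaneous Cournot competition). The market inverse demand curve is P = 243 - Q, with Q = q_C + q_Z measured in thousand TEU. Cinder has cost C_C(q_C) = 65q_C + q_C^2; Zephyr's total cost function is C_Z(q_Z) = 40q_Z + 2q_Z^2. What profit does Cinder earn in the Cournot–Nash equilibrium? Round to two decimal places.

Cinder's profit: π_C = (243 - Q)q_C - (65q_C + q_C²). Setting ∂π_C/∂q_C = 0: 178 - 4q_C - (q_Z) = 0.
Zephyr's profit: π_Z = (243 - Q)q_Z - (40q_Z + 2q_Z²). Setting ∂π_Z/∂q_Z = 0: 203 - 6q_Z - (q_C) = 0.
Best responses: q_C = (178 - q_Z)/4, q_Z = (203 - q_C)/6.
Substituting one into the other gives q_C = 865/23 and q_Z = 634/23.
Price P = 243 - 1499/23 = 177.8261.
Cinder's profit: 177.8261·(865/23) - 65·(865/23) - (865/23)² = 2828.8280.

2828.83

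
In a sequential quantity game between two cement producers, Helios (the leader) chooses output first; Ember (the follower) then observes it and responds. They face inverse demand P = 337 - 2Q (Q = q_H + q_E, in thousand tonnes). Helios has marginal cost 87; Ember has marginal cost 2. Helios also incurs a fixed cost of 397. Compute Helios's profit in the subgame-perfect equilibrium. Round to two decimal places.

The follower Ember best-responds to any q_H: π_E = (337 - 2Q)q_E - 2q_E.
∂π_E/∂q_E = 335 - 2q_H - 4q_E = 0 gives the reaction function q_E = (335 - 2q_H)/4.
The leader anticipates this reaction. Substituting into P = 337 - 2Q gives P = 339/2 - q_H, so π_H = (339/2 - q_H)q_H - 87q_H.
Leader FOC: 165/2 - 2q_H = 0, so q_H = 165/4.
Then q_E = (335 - 2·(165/4))/4 = 505/8.
Price P = 337 - 2·(835/8) = 513/4.
Helios's profit: (513/4 - 87)·(165/4) - 397 = 1304.5625.

1304.56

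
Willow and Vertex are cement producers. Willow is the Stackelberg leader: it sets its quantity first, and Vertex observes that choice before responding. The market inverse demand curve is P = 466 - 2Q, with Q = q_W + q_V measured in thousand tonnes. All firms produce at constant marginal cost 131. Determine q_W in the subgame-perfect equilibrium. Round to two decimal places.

The follower Vertex best-responds to any q_W: π_V = (466 - 2Q)q_V - 131q_V.
Follower FOC: 335 - 2q_W - 4q_V = 0, so q_V(q_W) = (335 - 2q_W)/4.
Willow substitutes q_V(q_W) into its own profit: π_W = q_W(466 - 2q_W - (335 - 2q_W)/2) - 131q_W = (597/2 - q_W)q_W - 131q_W.
The leader's first-order condition 335/2 - 2q_W = 0 yields q_W = 335/4.
Then q_V = (335 - 2·(335/4))/4 = 335/8.

83.75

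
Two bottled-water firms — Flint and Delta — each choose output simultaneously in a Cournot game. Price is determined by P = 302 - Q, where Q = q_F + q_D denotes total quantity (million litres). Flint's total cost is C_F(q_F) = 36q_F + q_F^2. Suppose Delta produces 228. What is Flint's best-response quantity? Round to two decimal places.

With the rival's output fixed at 228, Flint's profit is π_F = (302 - 228 - q_F)q_F - (36q_F + q_F²) = (74 - q_F)q_F - (36q_F + q_F²).
∂π_F/∂q_F = 38 - 4q_F = 0, so q_F = 19/2.

9.50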